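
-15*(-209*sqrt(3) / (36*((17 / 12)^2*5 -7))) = 660*sqrt(3) / 23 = 49.70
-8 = -8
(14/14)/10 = 0.10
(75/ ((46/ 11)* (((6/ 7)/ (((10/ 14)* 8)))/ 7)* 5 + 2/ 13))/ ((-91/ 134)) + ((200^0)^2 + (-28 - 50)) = -62777/ 241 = -260.49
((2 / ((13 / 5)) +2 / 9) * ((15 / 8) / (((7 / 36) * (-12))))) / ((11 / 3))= -0.22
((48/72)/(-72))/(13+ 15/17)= -17/25488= -0.00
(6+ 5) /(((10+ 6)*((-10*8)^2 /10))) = 11 /10240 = 0.00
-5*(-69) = 345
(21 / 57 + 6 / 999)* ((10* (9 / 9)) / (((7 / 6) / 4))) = 12.84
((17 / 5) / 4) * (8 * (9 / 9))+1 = 39 / 5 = 7.80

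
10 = 10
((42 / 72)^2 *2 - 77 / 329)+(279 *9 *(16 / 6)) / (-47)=-142.02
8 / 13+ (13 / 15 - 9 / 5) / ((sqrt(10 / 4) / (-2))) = 8 / 13+ 28 * sqrt(10) / 75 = 1.80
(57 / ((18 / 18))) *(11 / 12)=209 / 4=52.25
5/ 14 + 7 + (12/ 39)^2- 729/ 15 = -486783/ 11830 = -41.15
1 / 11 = 0.09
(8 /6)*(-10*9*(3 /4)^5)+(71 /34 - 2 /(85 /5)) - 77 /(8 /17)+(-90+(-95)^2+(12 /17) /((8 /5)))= 19029795 /2176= 8745.31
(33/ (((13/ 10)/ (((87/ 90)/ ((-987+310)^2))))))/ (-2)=-319/ 11916554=-0.00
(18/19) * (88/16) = 5.21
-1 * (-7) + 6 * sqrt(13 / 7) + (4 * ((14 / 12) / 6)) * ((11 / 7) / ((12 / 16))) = 6 * sqrt(91) / 7 + 233 / 27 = 16.81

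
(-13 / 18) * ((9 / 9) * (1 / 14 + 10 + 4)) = -2561 / 252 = -10.16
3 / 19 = 0.16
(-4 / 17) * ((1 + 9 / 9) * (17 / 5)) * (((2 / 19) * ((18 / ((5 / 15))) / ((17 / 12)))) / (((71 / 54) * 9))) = -0.54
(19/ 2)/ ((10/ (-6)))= -57/ 10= -5.70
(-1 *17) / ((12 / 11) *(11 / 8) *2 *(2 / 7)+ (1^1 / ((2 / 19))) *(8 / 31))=-3689 / 718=-5.14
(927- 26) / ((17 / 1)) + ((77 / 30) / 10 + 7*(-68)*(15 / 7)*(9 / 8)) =-328273 / 300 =-1094.24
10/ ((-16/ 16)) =-10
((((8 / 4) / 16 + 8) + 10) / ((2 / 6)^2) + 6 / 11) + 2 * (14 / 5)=74479 / 440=169.27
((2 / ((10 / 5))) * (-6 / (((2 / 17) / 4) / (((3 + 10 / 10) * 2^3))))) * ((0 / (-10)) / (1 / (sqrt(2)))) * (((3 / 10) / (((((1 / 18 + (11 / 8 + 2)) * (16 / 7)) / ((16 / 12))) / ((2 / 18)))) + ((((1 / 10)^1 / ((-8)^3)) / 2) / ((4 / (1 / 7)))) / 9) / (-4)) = 0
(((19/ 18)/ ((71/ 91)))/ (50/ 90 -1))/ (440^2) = -1729/ 109964800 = -0.00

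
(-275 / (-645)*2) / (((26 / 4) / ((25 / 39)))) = 0.08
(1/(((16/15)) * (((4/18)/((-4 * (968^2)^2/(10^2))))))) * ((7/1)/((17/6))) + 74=-31114620288622/85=-366054356336.73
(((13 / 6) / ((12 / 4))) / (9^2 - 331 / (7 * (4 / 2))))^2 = 8281 / 52229529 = 0.00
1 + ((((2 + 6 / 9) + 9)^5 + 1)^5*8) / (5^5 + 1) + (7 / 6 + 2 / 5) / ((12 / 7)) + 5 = 63948614272316438214460089967549662940769 / 52972483862376360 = 1207204374981854702592158.00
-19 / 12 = -1.58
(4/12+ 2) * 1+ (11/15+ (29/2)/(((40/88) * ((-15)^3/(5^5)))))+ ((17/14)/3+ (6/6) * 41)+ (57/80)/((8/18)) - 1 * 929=-55185731/60480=-912.46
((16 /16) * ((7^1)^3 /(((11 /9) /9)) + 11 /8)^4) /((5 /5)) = 2445805751342533650625 /59969536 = 40784136654693.04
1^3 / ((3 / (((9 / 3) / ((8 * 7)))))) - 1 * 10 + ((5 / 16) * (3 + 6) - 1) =-8.17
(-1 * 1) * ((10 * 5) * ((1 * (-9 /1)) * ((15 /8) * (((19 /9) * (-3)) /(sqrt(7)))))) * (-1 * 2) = 21375 * sqrt(7) /14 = 4039.50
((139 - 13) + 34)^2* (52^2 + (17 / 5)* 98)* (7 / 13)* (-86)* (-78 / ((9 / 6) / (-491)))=-91928745000960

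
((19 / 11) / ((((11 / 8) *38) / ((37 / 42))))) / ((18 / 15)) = 185 / 7623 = 0.02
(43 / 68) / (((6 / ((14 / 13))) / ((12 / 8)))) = 301 / 1768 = 0.17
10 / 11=0.91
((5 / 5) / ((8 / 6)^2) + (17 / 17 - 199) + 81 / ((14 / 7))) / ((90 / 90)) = -2511 / 16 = -156.94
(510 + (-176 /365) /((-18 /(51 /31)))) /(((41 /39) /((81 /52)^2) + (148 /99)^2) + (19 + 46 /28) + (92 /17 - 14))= 34.64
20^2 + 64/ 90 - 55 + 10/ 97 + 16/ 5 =1523447/ 4365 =349.01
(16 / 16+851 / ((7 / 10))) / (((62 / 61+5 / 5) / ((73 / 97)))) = 454.11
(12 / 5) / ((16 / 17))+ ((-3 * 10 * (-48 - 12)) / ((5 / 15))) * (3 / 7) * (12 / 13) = 3892641 / 1820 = 2138.81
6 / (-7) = -6 / 7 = -0.86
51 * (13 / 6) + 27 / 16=1795 / 16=112.19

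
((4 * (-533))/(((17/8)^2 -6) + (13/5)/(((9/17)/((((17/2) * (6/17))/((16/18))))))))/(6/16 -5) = 5457920/178673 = 30.55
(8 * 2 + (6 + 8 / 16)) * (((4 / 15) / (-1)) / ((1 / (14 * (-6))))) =504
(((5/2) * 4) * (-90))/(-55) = 180/11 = 16.36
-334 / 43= -7.77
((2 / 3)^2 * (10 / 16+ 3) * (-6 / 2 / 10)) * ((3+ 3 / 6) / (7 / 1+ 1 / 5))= -203 / 864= -0.23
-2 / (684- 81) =-2 / 603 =-0.00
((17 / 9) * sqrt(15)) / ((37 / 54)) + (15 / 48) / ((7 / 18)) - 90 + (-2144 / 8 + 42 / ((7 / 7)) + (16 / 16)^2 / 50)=-441247 / 1400 + 102 * sqrt(15) / 37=-304.50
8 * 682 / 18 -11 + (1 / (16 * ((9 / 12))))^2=42065 / 144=292.12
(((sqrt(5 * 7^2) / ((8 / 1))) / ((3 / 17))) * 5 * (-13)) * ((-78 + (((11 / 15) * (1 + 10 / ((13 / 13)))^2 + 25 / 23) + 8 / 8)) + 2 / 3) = -799799 * sqrt(5) / 184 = -9719.59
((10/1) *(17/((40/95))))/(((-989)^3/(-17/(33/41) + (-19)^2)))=-0.00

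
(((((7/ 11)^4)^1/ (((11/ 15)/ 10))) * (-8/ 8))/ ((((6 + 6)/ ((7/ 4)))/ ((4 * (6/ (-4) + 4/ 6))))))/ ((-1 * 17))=-2100875/ 32854404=-0.06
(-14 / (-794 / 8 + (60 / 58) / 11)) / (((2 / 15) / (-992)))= -1050.47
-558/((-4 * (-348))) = -93/232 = -0.40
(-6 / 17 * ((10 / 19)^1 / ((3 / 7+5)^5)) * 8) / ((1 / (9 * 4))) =-9075780 / 799779977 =-0.01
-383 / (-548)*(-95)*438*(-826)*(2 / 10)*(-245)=-161254790655 / 137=-1177042267.55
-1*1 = -1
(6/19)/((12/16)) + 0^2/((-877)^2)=8/19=0.42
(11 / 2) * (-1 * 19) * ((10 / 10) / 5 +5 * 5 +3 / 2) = -2790.15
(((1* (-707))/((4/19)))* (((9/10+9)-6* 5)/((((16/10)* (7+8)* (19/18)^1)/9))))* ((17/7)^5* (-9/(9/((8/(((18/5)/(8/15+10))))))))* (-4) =2277136839603/12005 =189682368.98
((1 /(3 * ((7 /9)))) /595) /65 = 3 /270725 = 0.00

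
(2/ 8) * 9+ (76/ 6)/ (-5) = -17/ 60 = -0.28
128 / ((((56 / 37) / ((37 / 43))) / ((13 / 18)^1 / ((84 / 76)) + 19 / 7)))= 13941896 / 56889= 245.07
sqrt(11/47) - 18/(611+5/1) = -9/308+sqrt(517)/47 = 0.45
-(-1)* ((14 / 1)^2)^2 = 38416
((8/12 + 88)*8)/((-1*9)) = -2128/27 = -78.81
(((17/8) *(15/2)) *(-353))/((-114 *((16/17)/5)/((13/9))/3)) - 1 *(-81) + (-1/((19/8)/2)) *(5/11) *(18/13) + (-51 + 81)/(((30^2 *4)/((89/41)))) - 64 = 986060256527/855528960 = 1152.57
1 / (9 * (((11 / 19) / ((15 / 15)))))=19 / 99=0.19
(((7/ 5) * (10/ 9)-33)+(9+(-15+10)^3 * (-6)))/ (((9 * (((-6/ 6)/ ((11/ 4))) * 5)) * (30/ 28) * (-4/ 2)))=126049/ 6075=20.75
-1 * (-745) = 745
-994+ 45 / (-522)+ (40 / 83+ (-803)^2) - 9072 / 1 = 3055654707 / 4814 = 634743.40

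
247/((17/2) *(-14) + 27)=-247/92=-2.68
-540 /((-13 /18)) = 747.69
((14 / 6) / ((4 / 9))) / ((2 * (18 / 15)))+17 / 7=517 / 112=4.62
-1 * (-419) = 419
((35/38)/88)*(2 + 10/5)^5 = 2240/209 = 10.72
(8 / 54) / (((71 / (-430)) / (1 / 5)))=-0.18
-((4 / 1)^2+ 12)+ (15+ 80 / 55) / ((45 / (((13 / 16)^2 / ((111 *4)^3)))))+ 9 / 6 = -293927315712131 / 11091596820480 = -26.50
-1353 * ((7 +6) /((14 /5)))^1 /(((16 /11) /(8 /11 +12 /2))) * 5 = -16269825 /112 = -145266.29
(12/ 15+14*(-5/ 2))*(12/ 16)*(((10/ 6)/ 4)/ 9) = -19/ 16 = -1.19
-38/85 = -0.45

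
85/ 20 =17/ 4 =4.25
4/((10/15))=6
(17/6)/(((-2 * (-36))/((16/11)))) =17/297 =0.06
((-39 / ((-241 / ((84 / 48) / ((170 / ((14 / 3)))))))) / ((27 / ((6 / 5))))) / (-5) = -0.00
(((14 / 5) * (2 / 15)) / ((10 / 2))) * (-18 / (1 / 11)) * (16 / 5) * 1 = -47.31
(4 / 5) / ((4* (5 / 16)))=16 / 25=0.64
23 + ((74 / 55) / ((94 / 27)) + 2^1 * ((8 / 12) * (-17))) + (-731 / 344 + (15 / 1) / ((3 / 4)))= 1153621 / 62040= 18.59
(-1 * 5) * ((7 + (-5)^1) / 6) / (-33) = 5 / 99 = 0.05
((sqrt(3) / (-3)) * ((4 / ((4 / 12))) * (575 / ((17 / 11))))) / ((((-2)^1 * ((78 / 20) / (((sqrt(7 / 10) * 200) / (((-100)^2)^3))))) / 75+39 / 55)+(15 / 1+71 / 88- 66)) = -1696639252000 * sqrt(3) / 8899404799999943586440049+2547001600000000000 * sqrt(210) / 8899404799999943586440049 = 0.00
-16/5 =-3.20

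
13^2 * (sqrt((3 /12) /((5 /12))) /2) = 169 * sqrt(15) /10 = 65.45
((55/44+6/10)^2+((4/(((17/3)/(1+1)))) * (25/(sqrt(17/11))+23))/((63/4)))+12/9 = 8.62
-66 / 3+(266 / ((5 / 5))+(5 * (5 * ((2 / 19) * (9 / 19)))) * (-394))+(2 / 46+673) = 3536312 / 8303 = 425.91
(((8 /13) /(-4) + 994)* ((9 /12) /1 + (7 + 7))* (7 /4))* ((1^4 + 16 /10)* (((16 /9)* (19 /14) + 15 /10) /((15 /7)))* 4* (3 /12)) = 65765707 /540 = 121788.35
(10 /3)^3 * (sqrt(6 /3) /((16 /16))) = 1000 * sqrt(2) /27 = 52.38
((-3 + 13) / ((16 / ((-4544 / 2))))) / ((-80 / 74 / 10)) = 13135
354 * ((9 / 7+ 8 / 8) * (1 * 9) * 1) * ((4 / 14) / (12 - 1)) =101952 / 539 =189.15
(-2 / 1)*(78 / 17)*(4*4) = -2496 / 17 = -146.82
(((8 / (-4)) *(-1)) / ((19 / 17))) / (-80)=-17 / 760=-0.02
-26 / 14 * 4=-52 / 7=-7.43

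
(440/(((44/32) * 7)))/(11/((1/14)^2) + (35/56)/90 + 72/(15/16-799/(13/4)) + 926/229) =537545733120/25396174093591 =0.02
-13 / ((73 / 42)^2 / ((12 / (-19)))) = 275184 / 101251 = 2.72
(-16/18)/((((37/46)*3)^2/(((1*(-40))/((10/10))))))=677120/110889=6.11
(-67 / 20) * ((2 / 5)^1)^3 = -134 / 625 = -0.21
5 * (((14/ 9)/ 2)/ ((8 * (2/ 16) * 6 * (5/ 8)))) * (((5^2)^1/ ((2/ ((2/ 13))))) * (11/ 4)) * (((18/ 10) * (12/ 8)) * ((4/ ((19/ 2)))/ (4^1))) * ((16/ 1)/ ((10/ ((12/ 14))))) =528/ 247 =2.14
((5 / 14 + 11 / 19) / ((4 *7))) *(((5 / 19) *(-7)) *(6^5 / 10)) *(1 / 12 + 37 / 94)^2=-486483003 / 44657144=-10.89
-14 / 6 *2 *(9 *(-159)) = 6678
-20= -20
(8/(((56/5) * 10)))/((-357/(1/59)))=-1/294882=-0.00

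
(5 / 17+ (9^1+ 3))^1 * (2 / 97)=0.25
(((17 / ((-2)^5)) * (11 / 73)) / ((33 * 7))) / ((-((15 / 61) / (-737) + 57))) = 764269 / 125707667904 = 0.00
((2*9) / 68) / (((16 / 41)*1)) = 369 / 544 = 0.68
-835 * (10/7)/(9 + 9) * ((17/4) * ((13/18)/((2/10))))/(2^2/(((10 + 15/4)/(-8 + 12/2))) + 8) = -14925625/108864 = -137.10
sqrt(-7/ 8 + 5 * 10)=sqrt(786)/ 4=7.01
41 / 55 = 0.75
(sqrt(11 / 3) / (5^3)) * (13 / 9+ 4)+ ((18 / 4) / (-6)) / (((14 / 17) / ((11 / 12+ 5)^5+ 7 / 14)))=-30674014039 / 4644864+ 49 * sqrt(33) / 3375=-6603.77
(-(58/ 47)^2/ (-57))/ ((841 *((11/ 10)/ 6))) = 80/ 461681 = 0.00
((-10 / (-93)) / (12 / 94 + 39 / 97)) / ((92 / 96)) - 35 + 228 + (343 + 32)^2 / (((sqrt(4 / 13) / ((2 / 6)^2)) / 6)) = 66538091 / 344379 + 46875*sqrt(13) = 169203.43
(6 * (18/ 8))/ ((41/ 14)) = 189/ 41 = 4.61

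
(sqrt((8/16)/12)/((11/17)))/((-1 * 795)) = -17 * sqrt(6)/104940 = -0.00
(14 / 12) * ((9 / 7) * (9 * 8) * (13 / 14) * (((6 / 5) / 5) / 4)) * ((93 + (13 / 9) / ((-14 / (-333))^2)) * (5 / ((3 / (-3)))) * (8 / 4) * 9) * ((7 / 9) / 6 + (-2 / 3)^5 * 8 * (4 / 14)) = 4056303537 / 48020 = 84471.13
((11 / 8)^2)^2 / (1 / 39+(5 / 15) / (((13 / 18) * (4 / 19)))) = 570999 / 354304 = 1.61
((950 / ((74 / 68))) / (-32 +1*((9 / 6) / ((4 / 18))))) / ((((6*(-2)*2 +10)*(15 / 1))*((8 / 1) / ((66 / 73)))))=35530 / 1909607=0.02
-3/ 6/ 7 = -1/ 14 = -0.07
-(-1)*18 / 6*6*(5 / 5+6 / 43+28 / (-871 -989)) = 134904 / 6665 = 20.24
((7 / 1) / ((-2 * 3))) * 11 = -77 / 6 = -12.83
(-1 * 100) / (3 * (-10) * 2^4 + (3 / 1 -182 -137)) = 25 / 199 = 0.13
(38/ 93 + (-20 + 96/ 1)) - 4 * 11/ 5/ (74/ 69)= 1173436/ 17205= 68.20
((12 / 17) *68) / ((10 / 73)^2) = 63948 / 25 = 2557.92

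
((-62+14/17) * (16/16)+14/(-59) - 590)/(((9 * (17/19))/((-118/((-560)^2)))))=0.03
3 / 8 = 0.38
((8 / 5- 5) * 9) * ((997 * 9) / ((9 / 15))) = -457623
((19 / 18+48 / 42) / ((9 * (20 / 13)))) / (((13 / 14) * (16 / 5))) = 0.05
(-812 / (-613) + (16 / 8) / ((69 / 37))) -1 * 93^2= -365725363 / 42297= -8646.60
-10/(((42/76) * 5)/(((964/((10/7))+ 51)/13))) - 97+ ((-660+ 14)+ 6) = -1281809/1365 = -939.05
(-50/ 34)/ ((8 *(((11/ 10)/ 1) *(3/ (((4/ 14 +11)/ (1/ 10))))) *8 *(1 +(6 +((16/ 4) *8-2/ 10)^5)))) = -154296875/ 6385083763980768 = -0.00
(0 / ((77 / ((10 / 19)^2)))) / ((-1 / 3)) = 0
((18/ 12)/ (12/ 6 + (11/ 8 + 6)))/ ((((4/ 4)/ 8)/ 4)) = 128/ 25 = 5.12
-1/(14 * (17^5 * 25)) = -1/496949950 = -0.00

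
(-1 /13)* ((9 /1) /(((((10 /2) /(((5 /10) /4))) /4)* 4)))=-9 /520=-0.02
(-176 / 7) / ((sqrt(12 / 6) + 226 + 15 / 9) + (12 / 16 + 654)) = -22363968 / 784886431 + 25344* sqrt(2) / 784886431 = -0.03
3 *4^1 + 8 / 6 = 13.33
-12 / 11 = -1.09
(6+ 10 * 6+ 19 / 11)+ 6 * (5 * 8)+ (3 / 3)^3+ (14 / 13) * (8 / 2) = 44764 / 143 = 313.03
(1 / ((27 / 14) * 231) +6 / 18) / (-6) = -299 / 5346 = -0.06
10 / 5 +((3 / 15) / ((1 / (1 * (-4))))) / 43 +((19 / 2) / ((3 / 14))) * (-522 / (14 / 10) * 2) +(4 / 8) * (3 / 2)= -28429251 / 860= -33057.27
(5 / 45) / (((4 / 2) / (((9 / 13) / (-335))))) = -1 / 8710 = -0.00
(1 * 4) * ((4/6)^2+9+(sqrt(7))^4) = 2104/9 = 233.78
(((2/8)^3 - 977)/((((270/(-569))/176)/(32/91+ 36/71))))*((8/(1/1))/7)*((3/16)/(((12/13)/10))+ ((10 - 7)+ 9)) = 243722343650159/48845160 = 4989692.81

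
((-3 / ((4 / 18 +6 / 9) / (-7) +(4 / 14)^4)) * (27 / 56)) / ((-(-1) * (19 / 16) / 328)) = 20503854 / 6175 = 3320.46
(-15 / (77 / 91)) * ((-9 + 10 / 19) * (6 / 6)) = 31395 / 209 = 150.22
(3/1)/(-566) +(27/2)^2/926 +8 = 8586607/1048232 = 8.19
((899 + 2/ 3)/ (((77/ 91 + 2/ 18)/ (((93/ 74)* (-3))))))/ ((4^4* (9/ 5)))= -16315455/ 2121728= -7.69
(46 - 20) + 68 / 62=840 / 31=27.10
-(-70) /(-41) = -70 /41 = -1.71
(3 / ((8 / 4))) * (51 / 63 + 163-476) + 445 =-23.29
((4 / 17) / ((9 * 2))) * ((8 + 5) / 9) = 26 / 1377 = 0.02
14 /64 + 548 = 17543 /32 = 548.22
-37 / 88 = -0.42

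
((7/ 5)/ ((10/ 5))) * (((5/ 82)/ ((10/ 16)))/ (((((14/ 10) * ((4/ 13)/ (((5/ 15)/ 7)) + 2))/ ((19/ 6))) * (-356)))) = -247/ 4816680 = -0.00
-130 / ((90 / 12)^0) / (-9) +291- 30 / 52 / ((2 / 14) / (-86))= 76372 / 117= 652.75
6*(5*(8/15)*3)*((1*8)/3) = 128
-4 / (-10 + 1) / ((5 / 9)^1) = 4 / 5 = 0.80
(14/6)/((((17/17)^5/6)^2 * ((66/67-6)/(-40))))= 670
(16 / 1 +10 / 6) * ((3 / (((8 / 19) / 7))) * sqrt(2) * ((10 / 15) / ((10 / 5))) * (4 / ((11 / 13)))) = 1963.55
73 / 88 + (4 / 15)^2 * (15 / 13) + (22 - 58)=-602117 / 17160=-35.09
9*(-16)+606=462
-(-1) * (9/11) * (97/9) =97/11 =8.82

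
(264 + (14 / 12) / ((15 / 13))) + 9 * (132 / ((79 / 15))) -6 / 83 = 289463747 / 590130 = 490.51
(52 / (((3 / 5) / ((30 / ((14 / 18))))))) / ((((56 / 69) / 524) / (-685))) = -72443065500 / 49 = -1478429908.16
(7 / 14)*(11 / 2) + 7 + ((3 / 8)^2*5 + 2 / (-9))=5893 / 576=10.23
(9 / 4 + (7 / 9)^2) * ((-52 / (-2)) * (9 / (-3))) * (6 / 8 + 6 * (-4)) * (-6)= -372775 / 12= -31064.58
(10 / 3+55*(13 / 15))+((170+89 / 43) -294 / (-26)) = 131017 / 559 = 234.38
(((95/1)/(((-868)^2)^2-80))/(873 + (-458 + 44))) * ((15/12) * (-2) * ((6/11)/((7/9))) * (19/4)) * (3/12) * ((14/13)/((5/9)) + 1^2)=-0.00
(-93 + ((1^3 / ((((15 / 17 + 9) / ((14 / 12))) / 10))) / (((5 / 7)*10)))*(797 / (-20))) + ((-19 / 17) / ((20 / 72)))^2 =-347067163 / 4161600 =-83.40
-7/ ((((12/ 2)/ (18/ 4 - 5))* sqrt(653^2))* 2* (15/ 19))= 133/ 235080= 0.00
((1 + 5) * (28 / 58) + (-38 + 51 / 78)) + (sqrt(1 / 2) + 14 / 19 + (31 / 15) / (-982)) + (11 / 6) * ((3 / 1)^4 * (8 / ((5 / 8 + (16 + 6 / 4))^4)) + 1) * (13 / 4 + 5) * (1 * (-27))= -571971476694634541 / 1286653767555000 + sqrt(2) / 2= -443.83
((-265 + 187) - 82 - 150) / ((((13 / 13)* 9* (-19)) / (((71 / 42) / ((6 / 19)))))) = 9.70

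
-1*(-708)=708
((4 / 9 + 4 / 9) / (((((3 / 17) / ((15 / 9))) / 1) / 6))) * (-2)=-2720 / 27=-100.74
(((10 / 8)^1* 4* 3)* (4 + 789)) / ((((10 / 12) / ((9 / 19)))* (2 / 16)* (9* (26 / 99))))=434808 / 19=22884.63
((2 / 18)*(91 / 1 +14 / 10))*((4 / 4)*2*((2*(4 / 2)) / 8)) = 154 / 15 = 10.27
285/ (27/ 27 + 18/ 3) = 285/ 7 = 40.71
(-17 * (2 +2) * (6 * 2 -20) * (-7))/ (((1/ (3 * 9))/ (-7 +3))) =411264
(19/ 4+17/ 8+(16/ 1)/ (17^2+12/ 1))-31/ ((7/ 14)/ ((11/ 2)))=-334.07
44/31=1.42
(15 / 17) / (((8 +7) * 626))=1 / 10642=0.00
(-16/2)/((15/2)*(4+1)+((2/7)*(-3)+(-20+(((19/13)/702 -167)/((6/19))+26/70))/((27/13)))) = 31842720/905241637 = 0.04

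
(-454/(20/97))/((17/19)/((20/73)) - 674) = 836722/254879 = 3.28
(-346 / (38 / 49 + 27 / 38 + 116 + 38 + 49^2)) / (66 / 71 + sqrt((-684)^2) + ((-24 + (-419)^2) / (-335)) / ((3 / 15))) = 3064706764 / 43817034190309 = 0.00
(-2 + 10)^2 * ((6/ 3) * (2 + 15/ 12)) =416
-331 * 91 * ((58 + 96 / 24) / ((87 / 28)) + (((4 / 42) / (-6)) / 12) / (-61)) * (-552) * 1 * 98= 517649527635604 / 15921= 32513631532.92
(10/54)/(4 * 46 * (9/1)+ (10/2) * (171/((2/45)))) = 10/1128249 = 0.00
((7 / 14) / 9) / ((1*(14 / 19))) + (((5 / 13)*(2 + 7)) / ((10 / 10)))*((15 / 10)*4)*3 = 62.38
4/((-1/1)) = -4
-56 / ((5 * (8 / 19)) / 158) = -21014 / 5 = -4202.80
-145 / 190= -29 / 38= -0.76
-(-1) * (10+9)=19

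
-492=-492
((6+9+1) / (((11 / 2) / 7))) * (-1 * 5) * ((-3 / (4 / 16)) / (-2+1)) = -13440 / 11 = -1221.82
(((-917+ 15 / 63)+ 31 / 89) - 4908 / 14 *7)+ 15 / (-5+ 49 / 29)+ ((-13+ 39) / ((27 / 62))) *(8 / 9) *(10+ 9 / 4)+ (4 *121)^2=1121640675443 / 4844448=231531.16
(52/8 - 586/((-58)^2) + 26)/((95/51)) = 1386486/79895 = 17.35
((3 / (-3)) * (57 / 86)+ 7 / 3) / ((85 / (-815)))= -70253 / 4386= -16.02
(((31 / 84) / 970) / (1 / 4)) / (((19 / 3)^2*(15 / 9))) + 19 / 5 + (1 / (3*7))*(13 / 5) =144270877 / 36767850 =3.92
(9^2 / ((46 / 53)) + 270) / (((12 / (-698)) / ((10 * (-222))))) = 1079074845 / 23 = 46916297.61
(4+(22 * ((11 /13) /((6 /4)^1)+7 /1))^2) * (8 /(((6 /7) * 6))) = 589766576 /13689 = 43083.25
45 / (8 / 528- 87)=-2970 / 5741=-0.52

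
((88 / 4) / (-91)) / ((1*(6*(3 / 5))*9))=-55 / 7371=-0.01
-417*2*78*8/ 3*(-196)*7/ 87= 2735673.38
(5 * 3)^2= 225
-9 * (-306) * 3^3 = 74358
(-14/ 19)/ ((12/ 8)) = -28/ 57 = -0.49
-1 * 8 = -8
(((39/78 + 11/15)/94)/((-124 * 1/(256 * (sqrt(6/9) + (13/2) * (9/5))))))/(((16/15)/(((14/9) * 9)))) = -30303/7285 - 518 * sqrt(6)/4371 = -4.45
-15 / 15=-1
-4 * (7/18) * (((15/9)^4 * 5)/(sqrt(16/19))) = -21875 * sqrt(19)/1458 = -65.40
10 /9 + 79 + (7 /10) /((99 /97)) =26663 /330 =80.80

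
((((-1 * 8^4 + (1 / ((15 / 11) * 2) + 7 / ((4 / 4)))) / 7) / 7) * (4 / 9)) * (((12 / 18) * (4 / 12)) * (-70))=981272 / 1701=576.88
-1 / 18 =-0.06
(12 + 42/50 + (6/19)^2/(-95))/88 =2201559/15089800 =0.15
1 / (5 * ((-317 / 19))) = -19 / 1585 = -0.01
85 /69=1.23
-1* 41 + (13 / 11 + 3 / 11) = -435 / 11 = -39.55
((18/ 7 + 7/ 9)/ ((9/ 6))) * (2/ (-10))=-422/ 945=-0.45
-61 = -61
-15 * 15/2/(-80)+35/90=517/288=1.80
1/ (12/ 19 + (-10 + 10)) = 19/ 12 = 1.58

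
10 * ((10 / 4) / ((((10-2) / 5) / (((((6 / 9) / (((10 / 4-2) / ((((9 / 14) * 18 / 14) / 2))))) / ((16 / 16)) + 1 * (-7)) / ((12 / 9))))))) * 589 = -17449125 / 392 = -44513.07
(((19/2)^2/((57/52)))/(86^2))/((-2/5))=-1235/44376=-0.03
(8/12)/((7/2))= 0.19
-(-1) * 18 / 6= 3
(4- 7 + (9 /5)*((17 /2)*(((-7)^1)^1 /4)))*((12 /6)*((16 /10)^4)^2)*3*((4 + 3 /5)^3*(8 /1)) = -1458701454016512 /244140625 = -5974841.16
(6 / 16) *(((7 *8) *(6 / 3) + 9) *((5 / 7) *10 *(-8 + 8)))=0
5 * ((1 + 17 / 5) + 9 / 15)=25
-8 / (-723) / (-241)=-0.00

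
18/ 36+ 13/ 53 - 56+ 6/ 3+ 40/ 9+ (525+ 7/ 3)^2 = 265242179/ 954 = 278031.63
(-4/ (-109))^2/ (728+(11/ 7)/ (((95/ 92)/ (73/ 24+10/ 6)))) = 63840/ 34850644229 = 0.00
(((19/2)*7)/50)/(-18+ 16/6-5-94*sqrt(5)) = -0.01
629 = 629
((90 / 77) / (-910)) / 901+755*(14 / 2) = 33365827486 / 6313307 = 5285.00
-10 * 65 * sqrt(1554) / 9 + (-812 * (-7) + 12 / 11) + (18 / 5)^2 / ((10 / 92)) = 7980944 / 1375 - 650 * sqrt(1554) / 9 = 2957.26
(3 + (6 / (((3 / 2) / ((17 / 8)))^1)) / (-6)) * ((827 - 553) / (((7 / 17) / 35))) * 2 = 221255 / 3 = 73751.67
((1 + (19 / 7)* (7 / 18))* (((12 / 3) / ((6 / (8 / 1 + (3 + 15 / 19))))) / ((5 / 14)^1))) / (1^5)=116032 / 2565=45.24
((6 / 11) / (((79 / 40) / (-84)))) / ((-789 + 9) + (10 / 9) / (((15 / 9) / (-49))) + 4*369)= -6048 / 172931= -0.03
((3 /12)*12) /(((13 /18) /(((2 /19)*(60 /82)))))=3240 /10127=0.32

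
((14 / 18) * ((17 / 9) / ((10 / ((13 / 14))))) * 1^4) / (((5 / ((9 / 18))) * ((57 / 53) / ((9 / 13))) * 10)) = 0.00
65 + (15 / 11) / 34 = 24325 / 374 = 65.04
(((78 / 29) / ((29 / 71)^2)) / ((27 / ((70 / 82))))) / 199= 4587310 / 1790908659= 0.00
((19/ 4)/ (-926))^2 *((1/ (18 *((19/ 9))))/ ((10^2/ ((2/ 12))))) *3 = 19/ 5487846400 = 0.00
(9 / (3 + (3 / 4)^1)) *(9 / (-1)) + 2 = -98 / 5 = -19.60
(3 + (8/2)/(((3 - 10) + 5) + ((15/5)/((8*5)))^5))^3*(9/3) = 25769528588694110888938533/8589904015560119691251093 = 3.00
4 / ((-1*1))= -4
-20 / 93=-0.22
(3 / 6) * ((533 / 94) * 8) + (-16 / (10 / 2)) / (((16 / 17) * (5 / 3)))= 24253 / 1175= 20.64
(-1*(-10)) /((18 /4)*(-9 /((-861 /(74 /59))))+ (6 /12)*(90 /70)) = 338660 /23769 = 14.25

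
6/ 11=0.55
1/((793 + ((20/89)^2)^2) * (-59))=-62742241/2935530669667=-0.00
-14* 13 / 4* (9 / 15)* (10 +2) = -1638 / 5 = -327.60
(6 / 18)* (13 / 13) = 1 / 3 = 0.33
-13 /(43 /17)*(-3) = 15.42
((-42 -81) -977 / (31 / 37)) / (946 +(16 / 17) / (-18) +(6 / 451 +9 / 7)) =-19302485202 / 14183741953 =-1.36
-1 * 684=-684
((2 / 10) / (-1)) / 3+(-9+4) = -5.07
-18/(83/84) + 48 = 2472/83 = 29.78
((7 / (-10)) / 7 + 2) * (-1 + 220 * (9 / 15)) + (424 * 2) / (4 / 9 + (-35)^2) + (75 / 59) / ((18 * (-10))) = 249.58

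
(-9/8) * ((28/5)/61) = -63/610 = -0.10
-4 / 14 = -2 / 7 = -0.29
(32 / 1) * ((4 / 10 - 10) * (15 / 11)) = -4608 / 11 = -418.91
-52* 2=-104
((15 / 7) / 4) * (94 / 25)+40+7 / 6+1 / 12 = 6057 / 140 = 43.26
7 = 7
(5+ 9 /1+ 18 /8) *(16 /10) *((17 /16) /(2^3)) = 221 /64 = 3.45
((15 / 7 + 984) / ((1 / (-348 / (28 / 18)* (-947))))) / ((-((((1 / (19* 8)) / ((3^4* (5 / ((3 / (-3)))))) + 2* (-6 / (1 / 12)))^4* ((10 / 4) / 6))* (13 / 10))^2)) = -93550826879277643610803826154276241224499200000000 / 24290063508471030299252833356329361528090136639054399319677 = -0.00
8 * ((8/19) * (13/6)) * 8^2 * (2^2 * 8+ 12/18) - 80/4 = 2605732/171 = 15238.20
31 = 31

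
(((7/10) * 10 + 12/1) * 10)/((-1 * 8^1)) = -95/4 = -23.75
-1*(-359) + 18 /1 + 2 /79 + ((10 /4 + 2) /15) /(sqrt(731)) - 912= -42263 /79 + 3*sqrt(731) /7310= -534.96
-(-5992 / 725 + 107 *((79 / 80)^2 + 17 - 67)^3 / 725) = 3306577542410579253 / 190054400000000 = 17398.06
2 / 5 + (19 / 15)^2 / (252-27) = 20611 / 50625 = 0.41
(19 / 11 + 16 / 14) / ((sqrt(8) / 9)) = 1989*sqrt(2) / 308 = 9.13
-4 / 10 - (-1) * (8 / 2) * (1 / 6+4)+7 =23.27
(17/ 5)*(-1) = -3.40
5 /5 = 1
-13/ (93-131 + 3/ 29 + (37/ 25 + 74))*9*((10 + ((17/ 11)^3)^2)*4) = -273091992975/ 928297964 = -294.19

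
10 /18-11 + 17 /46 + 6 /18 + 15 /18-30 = -8054 /207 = -38.91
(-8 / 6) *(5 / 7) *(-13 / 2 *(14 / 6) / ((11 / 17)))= 2210 / 99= 22.32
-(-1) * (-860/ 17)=-860/ 17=-50.59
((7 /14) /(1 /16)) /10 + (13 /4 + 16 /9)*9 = 921 /20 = 46.05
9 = 9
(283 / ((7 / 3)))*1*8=6792 / 7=970.29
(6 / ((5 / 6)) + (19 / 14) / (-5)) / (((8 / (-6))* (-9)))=97 / 168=0.58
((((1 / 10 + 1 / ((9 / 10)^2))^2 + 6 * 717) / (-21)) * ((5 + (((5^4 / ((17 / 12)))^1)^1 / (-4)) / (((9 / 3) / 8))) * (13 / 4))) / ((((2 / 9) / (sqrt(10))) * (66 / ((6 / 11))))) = 2122599989107 * sqrt(10) / 296382240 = 22647.28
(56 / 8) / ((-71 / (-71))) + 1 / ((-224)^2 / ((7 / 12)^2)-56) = 1031801 / 147400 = 7.00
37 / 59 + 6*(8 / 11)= 3239 / 649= 4.99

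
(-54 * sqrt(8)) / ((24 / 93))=-837 * sqrt(2) / 2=-591.85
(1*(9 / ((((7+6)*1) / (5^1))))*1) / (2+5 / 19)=855 / 559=1.53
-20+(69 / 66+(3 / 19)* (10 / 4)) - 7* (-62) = 86827 / 209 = 415.44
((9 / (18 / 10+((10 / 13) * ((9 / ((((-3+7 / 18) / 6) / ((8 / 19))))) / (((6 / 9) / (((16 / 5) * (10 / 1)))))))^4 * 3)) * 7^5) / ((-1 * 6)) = -1526298400818351249635 / 1940840996285510188317552966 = -0.00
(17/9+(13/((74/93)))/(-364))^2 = 3.40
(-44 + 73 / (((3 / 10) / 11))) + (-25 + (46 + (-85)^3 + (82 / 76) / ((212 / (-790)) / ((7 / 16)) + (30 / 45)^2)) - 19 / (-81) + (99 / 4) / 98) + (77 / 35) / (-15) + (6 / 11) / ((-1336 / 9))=-2225701811380705859 / 3639875933925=-611477.38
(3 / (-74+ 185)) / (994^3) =1 / 36337988008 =0.00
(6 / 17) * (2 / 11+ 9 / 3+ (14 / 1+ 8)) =1662 / 187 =8.89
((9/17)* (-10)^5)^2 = 810000000000/289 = 2802768166.09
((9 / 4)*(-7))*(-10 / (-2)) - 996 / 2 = -576.75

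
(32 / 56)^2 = 16 / 49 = 0.33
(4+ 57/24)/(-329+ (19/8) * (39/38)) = -102/5225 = -0.02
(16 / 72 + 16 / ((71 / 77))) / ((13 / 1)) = 11230 / 8307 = 1.35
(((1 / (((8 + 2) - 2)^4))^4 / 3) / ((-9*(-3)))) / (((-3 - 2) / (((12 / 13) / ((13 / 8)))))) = -1 / 200682862301675520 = -0.00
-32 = -32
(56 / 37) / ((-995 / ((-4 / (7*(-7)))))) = -32 / 257705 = -0.00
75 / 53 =1.42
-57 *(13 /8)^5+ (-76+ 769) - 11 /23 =46.66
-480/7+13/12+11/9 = -16699/252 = -66.27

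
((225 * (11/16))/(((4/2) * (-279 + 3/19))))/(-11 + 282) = -15675/15314752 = -0.00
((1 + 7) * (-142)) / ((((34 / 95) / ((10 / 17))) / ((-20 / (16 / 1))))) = 674500 / 289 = 2333.91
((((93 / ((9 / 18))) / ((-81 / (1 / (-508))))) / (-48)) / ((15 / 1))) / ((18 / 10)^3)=-775 / 719925408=-0.00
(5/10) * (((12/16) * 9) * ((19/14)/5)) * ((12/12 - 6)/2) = -513/224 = -2.29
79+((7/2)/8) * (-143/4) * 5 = 51/64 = 0.80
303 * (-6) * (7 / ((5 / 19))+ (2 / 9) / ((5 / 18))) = -49813.20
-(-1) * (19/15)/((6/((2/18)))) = 19/810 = 0.02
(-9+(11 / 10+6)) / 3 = -19 / 30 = -0.63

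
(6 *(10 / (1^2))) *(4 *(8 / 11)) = 1920 / 11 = 174.55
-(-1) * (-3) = -3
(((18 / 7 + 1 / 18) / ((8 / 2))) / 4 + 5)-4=2347 / 2016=1.16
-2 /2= -1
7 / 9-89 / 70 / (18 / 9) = 179 / 1260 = 0.14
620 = 620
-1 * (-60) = 60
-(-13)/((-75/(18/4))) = -39/50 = -0.78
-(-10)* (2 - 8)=-60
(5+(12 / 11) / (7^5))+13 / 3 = 5176592 / 554631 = 9.33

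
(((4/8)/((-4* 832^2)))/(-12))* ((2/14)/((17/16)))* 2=1/247123968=0.00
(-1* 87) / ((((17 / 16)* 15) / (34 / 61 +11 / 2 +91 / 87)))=-38.78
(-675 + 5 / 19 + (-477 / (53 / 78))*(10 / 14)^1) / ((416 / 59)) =-4614685 / 27664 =-166.81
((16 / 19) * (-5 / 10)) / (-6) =4 / 57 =0.07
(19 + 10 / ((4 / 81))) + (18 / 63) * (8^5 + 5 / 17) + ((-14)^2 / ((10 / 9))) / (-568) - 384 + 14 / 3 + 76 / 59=275331952367 / 29909460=9205.51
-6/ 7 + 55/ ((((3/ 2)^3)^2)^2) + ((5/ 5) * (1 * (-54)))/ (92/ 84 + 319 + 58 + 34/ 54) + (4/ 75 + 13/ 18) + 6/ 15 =7984848972013/ 13314005368650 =0.60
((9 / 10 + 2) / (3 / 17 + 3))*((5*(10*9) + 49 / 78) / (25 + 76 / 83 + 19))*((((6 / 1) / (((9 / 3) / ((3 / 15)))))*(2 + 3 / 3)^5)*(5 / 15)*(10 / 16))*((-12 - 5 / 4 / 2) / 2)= -145264455031 / 124067840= -1170.85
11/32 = 0.34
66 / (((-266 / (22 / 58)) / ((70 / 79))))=-3630 / 43529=-0.08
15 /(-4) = -15 /4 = -3.75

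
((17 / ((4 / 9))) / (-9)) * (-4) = 17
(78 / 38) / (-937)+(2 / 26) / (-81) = -58870 / 18746559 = -0.00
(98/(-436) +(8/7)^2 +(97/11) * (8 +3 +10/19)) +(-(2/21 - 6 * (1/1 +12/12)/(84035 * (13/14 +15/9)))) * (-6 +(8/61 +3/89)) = 920054320451363/8908529869470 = 103.28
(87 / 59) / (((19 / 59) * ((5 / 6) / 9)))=4698 / 95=49.45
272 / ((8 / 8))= 272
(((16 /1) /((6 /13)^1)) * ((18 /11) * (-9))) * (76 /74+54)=-28093.80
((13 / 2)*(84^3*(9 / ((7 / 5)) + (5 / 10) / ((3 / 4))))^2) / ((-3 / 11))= -421496964016128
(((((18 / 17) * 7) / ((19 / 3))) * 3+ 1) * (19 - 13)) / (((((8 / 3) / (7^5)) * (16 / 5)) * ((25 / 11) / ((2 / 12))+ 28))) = 12121460505 / 9467776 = 1280.29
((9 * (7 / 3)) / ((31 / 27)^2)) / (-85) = -15309 / 81685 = -0.19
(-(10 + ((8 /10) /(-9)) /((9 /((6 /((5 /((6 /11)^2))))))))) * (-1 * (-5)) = -90718 /1815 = -49.98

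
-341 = -341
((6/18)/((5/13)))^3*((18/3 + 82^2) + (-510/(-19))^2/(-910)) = 7471869236/1705725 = 4380.47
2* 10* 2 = 40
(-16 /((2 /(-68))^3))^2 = 395469930496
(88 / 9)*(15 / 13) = 440 / 39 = 11.28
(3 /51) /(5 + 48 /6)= 1 /221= 0.00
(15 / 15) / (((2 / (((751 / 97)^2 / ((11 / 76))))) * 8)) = 10716019 / 413996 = 25.88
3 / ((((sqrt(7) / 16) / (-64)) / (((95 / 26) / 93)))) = -48640* sqrt(7) / 2821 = -45.62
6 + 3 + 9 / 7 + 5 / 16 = 1187 / 112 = 10.60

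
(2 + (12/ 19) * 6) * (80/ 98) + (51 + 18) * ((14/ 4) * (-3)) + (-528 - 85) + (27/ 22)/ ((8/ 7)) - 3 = -218698609/ 163856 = -1334.70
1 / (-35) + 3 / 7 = 2 / 5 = 0.40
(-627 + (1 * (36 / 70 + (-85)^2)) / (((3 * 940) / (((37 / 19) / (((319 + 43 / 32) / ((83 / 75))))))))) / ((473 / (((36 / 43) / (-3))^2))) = -3615878617226416 / 35026262785985625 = -0.10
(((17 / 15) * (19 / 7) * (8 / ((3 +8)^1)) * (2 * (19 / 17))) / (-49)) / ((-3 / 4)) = 23104 / 169785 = 0.14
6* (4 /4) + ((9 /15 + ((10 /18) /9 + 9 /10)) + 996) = 162577 /162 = 1003.56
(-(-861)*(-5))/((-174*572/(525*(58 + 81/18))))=94171875/66352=1419.28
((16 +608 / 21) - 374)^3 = -329939371000 / 9261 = -35626754.24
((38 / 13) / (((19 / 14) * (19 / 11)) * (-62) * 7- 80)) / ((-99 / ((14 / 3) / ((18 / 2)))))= 532 / 38132289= 0.00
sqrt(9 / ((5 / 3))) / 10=3 * sqrt(15) / 50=0.23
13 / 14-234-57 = -4061 / 14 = -290.07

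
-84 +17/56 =-4687/56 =-83.70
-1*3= -3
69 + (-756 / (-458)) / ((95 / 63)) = 1524909 / 21755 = 70.09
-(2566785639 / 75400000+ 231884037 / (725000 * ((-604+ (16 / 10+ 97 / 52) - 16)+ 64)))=-19077458618559 / 570099400000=-33.46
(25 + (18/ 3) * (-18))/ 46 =-83/ 46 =-1.80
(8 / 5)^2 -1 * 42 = -986 / 25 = -39.44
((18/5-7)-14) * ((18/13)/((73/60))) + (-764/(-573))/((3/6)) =-48784/2847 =-17.14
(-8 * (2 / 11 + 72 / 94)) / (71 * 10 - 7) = -0.01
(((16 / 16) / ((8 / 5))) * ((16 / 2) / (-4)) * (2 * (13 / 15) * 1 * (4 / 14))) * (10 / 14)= -65 / 147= -0.44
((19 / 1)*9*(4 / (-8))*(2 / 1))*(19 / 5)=-649.80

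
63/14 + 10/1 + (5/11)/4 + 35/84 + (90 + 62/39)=45740/429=106.62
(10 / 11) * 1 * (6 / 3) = 20 / 11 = 1.82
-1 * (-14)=14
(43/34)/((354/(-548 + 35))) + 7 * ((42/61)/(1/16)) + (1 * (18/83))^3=10535982363129/139934576084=75.29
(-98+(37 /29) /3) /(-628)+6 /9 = 14971 /18212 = 0.82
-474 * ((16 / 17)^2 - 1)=15642 / 289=54.12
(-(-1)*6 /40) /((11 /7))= 21 /220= 0.10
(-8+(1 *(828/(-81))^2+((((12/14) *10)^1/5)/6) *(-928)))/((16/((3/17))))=-11953/6426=-1.86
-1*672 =-672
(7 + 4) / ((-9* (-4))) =11 / 36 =0.31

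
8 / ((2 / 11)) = 44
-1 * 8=-8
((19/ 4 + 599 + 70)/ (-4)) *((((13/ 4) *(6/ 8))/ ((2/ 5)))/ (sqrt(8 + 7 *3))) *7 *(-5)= 18393375 *sqrt(29)/ 14848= 6671.02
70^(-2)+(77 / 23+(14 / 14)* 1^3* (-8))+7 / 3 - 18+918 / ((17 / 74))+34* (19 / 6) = 460193323 / 112700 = 4083.35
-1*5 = -5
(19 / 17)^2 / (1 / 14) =5054 / 289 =17.49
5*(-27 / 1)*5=-675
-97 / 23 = -4.22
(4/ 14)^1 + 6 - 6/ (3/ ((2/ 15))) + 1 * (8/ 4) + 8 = 1682/ 105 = 16.02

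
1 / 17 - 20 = -339 / 17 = -19.94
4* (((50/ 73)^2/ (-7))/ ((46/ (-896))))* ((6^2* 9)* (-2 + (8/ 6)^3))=626.60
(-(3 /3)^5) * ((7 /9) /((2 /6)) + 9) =-34 /3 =-11.33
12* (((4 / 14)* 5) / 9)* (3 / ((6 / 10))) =200 / 21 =9.52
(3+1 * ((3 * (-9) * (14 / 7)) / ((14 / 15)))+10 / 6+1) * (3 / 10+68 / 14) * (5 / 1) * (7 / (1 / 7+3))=-98914 / 33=-2997.39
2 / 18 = 1 / 9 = 0.11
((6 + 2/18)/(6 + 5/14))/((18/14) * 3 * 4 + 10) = 2695/71289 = 0.04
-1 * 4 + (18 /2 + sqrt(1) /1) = 6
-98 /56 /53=-0.03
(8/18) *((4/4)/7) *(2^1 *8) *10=640/63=10.16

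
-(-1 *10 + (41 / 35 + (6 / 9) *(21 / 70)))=302 / 35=8.63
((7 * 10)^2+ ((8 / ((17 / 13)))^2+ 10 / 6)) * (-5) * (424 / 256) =-1134781145 / 27744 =-40901.86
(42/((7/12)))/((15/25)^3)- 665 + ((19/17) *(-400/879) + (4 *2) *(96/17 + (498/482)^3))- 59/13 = -256246586156176/906381477313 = -282.71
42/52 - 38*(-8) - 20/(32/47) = 28645/104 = 275.43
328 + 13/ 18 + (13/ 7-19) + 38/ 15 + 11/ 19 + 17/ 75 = 314.92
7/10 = 0.70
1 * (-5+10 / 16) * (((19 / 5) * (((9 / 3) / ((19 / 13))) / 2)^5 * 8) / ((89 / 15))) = -9473540895 / 371154208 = -25.52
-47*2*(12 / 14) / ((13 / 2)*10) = -564 / 455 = -1.24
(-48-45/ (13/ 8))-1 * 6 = -81.69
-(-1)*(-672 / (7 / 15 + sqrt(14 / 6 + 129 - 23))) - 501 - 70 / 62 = -188235578 / 377053 - 126000*sqrt(39) / 12163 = -563.92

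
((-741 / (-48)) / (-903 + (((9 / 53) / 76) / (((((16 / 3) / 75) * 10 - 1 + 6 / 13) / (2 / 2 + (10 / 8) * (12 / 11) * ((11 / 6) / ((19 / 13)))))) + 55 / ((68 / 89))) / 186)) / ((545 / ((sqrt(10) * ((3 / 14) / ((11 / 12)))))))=-1044870387966 * sqrt(10) / 142430060238722795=-0.00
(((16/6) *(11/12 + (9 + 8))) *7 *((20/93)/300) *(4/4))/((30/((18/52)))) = 0.00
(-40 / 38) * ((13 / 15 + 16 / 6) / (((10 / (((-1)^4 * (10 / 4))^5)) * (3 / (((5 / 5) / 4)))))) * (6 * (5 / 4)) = -165625 / 7296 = -22.70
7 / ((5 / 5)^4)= 7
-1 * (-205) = 205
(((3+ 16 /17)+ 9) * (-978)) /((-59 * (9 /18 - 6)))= -39120 /1003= -39.00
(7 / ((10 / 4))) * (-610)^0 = 2.80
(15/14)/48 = 5/224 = 0.02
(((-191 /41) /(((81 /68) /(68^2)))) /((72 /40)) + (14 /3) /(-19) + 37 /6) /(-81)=11404012255 /91998342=123.96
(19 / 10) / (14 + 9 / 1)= 19 / 230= 0.08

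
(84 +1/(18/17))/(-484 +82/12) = -1529/8589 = -0.18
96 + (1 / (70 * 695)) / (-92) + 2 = 438628399 / 4475800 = 98.00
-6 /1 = -6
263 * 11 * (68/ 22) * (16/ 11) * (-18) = -2575296/ 11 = -234117.82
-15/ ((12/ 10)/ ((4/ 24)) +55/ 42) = -3150/ 1787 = -1.76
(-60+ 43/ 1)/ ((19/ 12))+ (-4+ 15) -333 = -6322/ 19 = -332.74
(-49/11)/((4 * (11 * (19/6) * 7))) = -21/4598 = -0.00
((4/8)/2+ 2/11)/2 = 19/88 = 0.22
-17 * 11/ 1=-187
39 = 39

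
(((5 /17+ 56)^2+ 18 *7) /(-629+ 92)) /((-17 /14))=4443894 /879427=5.05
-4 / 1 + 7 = 3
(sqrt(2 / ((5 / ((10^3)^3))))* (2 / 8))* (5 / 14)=12500 / 7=1785.71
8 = 8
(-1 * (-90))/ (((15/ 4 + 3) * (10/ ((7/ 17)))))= 28/ 51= 0.55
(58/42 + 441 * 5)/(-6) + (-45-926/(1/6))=-376030/63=-5968.73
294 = 294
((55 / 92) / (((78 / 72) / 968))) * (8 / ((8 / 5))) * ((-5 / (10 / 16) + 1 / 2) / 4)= -1497375 / 299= -5007.94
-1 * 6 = -6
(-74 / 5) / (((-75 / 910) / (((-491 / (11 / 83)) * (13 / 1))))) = -7135198252 / 825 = -8648725.15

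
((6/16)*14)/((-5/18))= -189/10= -18.90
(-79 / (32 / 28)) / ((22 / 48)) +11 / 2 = -145.32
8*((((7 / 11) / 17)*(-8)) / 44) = -112 / 2057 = -0.05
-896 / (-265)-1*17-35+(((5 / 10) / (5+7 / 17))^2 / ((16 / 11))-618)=-95691922749 / 143549440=-666.61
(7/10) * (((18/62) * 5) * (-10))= -10.16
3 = 3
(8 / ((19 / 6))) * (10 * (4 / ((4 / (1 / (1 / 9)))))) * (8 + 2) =43200 / 19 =2273.68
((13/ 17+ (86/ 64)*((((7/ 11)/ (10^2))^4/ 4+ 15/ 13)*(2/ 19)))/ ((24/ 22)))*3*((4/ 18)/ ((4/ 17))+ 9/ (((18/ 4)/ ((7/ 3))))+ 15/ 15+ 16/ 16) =5557539449102876479/ 286150092800000000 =19.42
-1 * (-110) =110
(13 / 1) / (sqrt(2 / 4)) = 13 * sqrt(2) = 18.38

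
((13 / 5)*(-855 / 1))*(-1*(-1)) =-2223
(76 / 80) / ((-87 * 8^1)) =-19 / 13920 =-0.00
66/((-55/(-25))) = 30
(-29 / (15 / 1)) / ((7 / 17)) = -493 / 105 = -4.70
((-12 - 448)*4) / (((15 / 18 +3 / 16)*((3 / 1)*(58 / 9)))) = -93.23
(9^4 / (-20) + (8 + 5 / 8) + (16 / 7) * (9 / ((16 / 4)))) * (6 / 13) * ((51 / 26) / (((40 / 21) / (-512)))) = 323132328 / 4225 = 76481.02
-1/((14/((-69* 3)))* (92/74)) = 333/28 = 11.89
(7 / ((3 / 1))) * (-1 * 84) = -196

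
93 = 93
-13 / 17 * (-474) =6162 / 17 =362.47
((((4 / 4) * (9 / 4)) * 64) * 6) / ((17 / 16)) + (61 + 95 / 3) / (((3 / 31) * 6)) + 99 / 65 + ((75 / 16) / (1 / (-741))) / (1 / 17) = -27722274029 / 477360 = -58074.15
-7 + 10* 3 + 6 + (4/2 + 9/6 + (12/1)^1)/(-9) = 491/18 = 27.28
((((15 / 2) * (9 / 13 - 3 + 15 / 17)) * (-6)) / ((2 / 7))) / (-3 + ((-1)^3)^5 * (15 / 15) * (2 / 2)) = -99225 / 1768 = -56.12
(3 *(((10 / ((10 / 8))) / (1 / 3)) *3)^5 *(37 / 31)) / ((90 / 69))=823307452416 / 155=5311660983.33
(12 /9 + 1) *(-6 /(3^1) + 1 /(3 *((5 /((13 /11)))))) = -4.48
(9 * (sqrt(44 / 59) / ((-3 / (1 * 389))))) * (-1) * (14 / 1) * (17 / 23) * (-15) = -8332380 * sqrt(649) / 1357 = -156426.95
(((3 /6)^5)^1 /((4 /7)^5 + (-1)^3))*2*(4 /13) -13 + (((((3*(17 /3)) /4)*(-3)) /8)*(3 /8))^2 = -170278272949 /13446610944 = -12.66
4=4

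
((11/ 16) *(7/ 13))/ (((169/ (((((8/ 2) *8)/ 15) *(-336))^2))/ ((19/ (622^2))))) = 0.06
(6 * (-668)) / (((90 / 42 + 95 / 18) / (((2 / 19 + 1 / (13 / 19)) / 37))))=-22.87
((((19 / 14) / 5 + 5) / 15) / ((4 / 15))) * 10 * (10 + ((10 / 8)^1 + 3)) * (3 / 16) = 63099 / 1792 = 35.21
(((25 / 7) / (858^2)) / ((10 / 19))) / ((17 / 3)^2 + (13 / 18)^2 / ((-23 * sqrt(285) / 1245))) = 0.00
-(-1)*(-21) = -21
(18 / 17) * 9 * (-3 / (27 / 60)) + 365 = 5125 / 17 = 301.47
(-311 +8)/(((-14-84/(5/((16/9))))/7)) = 4545/94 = 48.35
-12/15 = -4/5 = -0.80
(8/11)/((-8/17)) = -17/11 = -1.55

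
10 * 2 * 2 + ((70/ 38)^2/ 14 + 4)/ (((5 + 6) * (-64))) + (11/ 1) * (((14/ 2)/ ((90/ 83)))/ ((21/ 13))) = 5760776831/ 68618880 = 83.95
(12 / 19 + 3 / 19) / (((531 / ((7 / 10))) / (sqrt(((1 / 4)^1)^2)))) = 7 / 26904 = 0.00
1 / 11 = 0.09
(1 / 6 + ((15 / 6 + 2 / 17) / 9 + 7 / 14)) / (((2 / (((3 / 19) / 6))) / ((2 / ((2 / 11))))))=3223 / 23256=0.14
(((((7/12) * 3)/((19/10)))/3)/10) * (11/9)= 77/2052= 0.04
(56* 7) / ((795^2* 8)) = 49 / 632025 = 0.00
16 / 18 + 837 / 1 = 7541 / 9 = 837.89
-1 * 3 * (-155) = 465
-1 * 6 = -6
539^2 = 290521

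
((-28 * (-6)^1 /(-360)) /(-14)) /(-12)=-0.00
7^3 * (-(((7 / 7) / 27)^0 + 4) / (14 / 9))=-2205 / 2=-1102.50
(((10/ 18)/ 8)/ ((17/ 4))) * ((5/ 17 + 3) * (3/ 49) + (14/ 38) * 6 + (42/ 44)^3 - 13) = -0.16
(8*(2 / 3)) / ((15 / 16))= 256 / 45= 5.69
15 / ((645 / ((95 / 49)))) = 95 / 2107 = 0.05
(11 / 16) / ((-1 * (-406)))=11 / 6496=0.00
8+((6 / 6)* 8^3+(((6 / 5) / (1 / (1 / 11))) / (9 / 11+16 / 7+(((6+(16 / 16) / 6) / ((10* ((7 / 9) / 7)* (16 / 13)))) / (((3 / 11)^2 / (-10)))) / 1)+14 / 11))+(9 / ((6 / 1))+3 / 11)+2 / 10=256619695177 / 490438630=523.25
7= 7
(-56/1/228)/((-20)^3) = 7/228000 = 0.00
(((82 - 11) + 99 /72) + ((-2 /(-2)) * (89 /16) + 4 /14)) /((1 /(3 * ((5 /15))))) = 8761 /112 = 78.22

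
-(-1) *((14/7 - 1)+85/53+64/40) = 1114/265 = 4.20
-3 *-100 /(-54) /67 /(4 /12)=-50 /201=-0.25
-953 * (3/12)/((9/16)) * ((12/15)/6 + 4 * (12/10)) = -282088/135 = -2089.54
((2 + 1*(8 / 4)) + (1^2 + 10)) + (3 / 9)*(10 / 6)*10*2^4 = 935 / 9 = 103.89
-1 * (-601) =601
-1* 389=-389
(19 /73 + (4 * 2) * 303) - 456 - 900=77983 /73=1068.26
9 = 9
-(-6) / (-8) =-3 / 4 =-0.75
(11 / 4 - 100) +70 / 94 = -18143 / 188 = -96.51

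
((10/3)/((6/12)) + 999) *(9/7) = 1293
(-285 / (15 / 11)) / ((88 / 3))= -57 / 8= -7.12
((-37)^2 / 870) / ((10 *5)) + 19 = 827869 / 43500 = 19.03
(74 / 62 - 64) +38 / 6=-5252 / 93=-56.47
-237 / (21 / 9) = -711 / 7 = -101.57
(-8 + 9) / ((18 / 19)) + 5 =109 / 18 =6.06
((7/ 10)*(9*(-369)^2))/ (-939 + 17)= -930.38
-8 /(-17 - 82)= 8 /99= 0.08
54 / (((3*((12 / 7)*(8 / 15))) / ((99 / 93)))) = 10395 / 496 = 20.96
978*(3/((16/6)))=4401/4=1100.25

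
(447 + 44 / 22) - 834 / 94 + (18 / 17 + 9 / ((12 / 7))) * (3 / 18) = 2820017 / 6392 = 441.18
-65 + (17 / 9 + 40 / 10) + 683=5615 / 9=623.89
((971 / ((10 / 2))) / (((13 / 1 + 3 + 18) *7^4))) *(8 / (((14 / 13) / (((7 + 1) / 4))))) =50492 / 1428595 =0.04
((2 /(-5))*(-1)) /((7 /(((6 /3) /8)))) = 1 /70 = 0.01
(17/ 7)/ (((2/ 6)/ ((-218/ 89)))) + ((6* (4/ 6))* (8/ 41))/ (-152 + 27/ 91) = -6294657766/ 352621115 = -17.85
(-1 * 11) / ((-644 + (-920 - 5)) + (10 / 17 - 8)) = 187 / 26799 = 0.01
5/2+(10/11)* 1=75/22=3.41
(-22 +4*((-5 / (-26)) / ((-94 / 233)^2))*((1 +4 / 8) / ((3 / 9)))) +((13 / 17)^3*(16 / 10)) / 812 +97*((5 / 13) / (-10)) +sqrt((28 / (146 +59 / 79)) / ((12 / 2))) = -2555859634723 / 572811681260 +sqrt(38465574) / 34779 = -4.28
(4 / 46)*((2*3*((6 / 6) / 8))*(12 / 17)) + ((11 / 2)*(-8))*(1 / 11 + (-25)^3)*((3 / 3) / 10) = 134405558 / 1955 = 68749.65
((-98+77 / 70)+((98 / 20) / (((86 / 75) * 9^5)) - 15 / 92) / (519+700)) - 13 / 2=-12268243698976 / 118648238265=-103.40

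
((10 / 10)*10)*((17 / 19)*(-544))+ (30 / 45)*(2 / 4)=-4867.04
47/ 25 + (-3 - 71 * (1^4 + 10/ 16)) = -23299/ 200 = -116.50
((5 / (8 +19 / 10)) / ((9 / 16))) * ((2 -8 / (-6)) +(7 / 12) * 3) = 4.56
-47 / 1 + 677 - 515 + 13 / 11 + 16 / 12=3878 / 33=117.52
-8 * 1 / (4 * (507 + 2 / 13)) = -26 / 6593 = -0.00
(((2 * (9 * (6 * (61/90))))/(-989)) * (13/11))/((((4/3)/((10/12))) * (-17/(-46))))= -2379/16082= -0.15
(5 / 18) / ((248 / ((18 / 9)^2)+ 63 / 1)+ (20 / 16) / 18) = 4 / 1801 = 0.00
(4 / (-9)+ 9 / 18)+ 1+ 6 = 127 / 18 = 7.06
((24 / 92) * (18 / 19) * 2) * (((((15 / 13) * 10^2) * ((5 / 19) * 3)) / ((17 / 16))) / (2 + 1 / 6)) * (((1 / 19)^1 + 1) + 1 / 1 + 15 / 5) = 44789760000 / 453235861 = 98.82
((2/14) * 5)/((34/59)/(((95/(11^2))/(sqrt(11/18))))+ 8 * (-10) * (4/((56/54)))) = -1526818815000/659583447436789 - 1210595925 * sqrt(22)/1319166894873578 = -0.00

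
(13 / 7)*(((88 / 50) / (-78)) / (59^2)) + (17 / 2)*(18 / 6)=93203731 / 3655050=25.50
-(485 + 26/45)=-21851/45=-485.58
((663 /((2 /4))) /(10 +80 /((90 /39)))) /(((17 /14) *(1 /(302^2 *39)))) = 5826293928 /67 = 86959610.87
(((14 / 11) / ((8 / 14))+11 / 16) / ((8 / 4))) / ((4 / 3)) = 1539 / 1408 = 1.09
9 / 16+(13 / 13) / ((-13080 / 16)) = 14683 / 26160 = 0.56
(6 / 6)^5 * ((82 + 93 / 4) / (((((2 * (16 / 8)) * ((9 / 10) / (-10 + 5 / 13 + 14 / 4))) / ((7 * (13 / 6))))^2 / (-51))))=-24627415925 / 6912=-3562994.20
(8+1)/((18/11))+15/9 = 43/6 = 7.17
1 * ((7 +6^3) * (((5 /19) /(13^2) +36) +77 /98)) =368782905 /44954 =8203.56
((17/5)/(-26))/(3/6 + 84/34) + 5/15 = 5698/19695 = 0.29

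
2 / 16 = 1 / 8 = 0.12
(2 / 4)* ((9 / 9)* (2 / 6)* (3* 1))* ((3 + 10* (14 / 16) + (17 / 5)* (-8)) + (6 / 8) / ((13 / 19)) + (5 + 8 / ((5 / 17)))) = 116 / 13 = 8.92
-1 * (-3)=3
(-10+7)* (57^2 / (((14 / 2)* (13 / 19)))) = -185193 / 91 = -2035.09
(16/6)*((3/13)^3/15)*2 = 48/10985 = 0.00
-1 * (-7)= 7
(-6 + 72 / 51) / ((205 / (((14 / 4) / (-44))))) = 273 / 153340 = 0.00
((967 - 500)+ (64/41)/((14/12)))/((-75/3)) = -134413/7175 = -18.73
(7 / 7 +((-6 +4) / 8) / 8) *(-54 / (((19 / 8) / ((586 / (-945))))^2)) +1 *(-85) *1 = -1057487479 / 11940075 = -88.57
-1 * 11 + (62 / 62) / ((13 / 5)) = -138 / 13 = -10.62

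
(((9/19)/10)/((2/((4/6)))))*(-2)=-3/95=-0.03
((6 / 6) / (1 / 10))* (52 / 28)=18.57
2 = 2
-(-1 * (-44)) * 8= -352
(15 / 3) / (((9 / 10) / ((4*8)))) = 1600 / 9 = 177.78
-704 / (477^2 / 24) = -5632 / 75843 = -0.07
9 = 9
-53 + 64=11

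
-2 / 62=-1 / 31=-0.03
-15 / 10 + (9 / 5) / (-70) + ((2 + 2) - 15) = -2192 / 175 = -12.53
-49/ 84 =-7/ 12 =-0.58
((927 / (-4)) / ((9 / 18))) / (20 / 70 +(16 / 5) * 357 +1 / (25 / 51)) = -162225 / 400654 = -0.40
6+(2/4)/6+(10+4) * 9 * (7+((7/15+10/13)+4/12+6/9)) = 912449/780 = 1169.81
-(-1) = 1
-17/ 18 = -0.94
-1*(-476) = 476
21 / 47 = 0.45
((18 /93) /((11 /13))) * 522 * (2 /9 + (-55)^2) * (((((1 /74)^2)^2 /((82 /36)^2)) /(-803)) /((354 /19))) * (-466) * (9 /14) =33126701308857 /712565155178240518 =0.00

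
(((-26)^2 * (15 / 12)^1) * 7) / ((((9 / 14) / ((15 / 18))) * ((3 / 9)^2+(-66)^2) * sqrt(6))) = 41405 * sqrt(6) / 141138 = 0.72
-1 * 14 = -14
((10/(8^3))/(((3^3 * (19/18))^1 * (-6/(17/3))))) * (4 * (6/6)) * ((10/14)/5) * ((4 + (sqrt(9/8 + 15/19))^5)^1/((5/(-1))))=17/57456 + 159953 * sqrt(11058)/44838764544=0.00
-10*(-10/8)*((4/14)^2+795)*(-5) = -4869875/98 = -49692.60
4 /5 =0.80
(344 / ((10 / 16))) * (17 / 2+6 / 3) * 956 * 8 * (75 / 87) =1104983040 / 29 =38102863.45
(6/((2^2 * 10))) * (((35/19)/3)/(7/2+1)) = 7/342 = 0.02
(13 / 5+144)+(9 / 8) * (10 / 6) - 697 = -21941 / 40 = -548.52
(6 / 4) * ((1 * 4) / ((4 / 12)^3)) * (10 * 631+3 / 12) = 2044521 / 2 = 1022260.50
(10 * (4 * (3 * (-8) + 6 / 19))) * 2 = -36000 / 19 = -1894.74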